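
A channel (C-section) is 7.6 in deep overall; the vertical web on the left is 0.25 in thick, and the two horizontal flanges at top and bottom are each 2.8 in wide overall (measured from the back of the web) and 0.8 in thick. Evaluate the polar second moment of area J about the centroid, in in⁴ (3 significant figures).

Decompose the section into non-overlapping parts with the origin at the bottom-left of its bounding rectangle.
Web: 0.25 × 7.6, A = 1.9 in², y = 3.8 in, Ī = 9.1453 in⁴.
Top flange (beyond web): 2.55 × 0.8, A = 2.04 in², y = 7.2 in, Ī = 0.1088 in⁴.
Bottom flange (beyond web): 2.55 × 0.8, A = 2.04 in², y = 0.4 in, Ī = 0.1088 in⁴.
By symmetry the centroid is at mid-height, ȳ = 3.8 in.
Transfer each piece to the centroidal x-axis using Ī + A·d² with d = y − 3.8:
  web: d = 0 in → contributes +9.1453 in⁴
  top flange (beyond web): d = 3.4 in → contributes +23.691 in⁴
  bottom flange (beyond web): d = -3.4 in → contributes +23.691 in⁴
Total I = 56.528 in⁴.
For the y-axis: x̄ = 1.0802 in.
Repeating about the centroidal y-axis gives I_y = 4.7615 in⁴.
Polar second moment: J = I_x + I_y = 61.289 in⁴.

J ≈ 61.3 in⁴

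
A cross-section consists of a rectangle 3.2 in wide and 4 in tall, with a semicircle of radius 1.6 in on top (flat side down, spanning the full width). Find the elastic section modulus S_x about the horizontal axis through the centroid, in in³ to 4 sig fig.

S_x ≈ 13.43 in³

Split into non-overlapping primitives; take the origin at the lower-left of the bounding box.
Rectangular body: 3.2 × 4, A = 12.8 in², y = 2 in, Ī = 17.0667 in⁴.
Semicircular cap: semicircle r = 1.6, A = 4.02124 in², y = 4.67906 in, Ī = 0.719303 in⁴.
Centroid: ȳ = ΣA·y / ΣA = 2.64045 in.
Transfer each piece to the horizontal axis through the centroid using Ī + A·d² with d = y − 2.64045:
  rectangular body: d = -0.640449 in → contributes +22.3169 in⁴
  semicircular cap: d = 2.03861 in → contributes +17.4313 in⁴
Total I = 39.7482 in⁴.
Extreme fibre distance c = 2.95955 in; S = I/c = 13.4305 in³.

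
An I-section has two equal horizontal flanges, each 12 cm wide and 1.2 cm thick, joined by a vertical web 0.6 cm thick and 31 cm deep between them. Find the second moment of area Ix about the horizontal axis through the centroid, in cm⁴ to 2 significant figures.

Split into non-overlapping primitives; take the origin at the lower-left of the bounding box.
Bottom flange: 12 × 1.2, A = 14.4 cm², y = 0.6 cm, Ī = 1.728 cm⁴.
Web: 0.6 × 31, A = 18.6 cm², y = 16.7 cm, Ī = 1 490 cm⁴.
Top flange: 12 × 1.2, A = 14.4 cm², y = 32.8 cm, Ī = 1.728 cm⁴.
By symmetry the centroid is at mid-height, ȳ = 16.7 cm.
Transfer each piece to the horizontal axis through the centroid using Ī + A·d² with d = y − 16.7:
  bottom flange: d = -16.1 cm → contributes +3 734 cm⁴
  web: d = 0 cm → contributes +1 490 cm⁴
  top flange: d = 16.1 cm → contributes +3 734 cm⁴
Total I = 8 958 cm⁴.

Ix ≈ 9000 cm⁴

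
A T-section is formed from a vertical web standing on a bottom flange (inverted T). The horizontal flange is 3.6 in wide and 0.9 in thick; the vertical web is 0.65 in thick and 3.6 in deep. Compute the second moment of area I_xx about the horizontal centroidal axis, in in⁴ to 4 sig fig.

Treat the section as a set of non-overlapping primitives; coordinates are from the bounding-box lower-left.
Flange: 3.6 × 0.9, A = 3.24 in², y = 0.45 in, Ī = 0.2187 in⁴.
Web: 0.65 × 3.6, A = 2.34 in², y = 2.7 in, Ī = 2.5272 in⁴.
Centroid: ȳ = ΣA·y / ΣA = 1.39355 in.
Transfer each piece to the horizontal centroidal axis using Ī + A·d² with d = y − 1.39355:
  flange: d = -0.943548 in → contributes +3.10322 in⁴
  web: d = 1.30645 in → contributes +6.52115 in⁴
Total I = 9.62437 in⁴.

I_xx ≈ 9.624 in⁴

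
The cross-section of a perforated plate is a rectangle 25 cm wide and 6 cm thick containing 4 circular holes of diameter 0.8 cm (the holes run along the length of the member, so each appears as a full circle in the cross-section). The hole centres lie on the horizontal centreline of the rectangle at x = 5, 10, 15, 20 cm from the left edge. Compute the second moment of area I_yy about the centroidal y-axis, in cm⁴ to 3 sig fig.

I_yy ≈ 7750 cm⁴

Treat the section as a set of non-overlapping primitives; coordinates are from the bounding-box lower-left.
Plate: 25 × 6, A = 150 cm², x = 12.5 cm, Ī = 7812.5 cm⁴.
Hole 1 (subtracted): ⌀0.8, A = 0.50265 cm², x = 5 cm, Ī = 0.020106 cm⁴.
Hole 2 (subtracted): ⌀0.8, A = 0.50265 cm², x = 10 cm, Ī = 0.020106 cm⁴.
Hole 3 (subtracted): ⌀0.8, A = 0.50265 cm², x = 15 cm, Ī = 0.020106 cm⁴.
Hole 4 (subtracted): ⌀0.8, A = 0.50265 cm², x = 20 cm, Ī = 0.020106 cm⁴.
By symmetry the centroid is at mid-width, x̄ = 12.5 cm.
Transfer each piece to the centroidal y-axis using Ī + A·d² with d = x − 12.5:
  plate: d = 0 cm → contributes +7812.5 cm⁴
  hole 1: d = -7.5 cm → contributes −28.294 cm⁴
  hole 2: d = -2.5 cm → contributes −3.1617 cm⁴
  hole 3: d = 2.5 cm → contributes −3.1617 cm⁴
  hole 4: d = 7.5 cm → contributes −28.294 cm⁴
Total I = 7749.6 cm⁴.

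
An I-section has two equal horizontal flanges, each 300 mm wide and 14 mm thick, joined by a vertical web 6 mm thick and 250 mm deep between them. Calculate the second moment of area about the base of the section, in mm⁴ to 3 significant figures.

Decompose the section into non-overlapping parts with the origin at the bottom-left of its bounding rectangle.
Bottom flange: 300 × 14, A = 4 200 mm², y = 7 mm, Ī = 68 600 mm⁴.
Web: 6 × 250, A = 1 500 mm², y = 139 mm, Ī = 7 812 500 mm⁴.
Top flange: 300 × 14, A = 4 200 mm², y = 271 mm, Ī = 68 600 mm⁴.
Transfer each piece to the bottom edge using Ī + A·d² with d = y − 0:
  bottom flange: d = 7 mm → contributes +274 400 mm⁴
  web: d = 139 mm → contributes +36 794 000 mm⁴
  top flange: d = 271 mm → contributes +308 520 800 mm⁴
Total I = 345 589 200 mm⁴.

I_base ≈ 3.46 × 10⁸ mm⁴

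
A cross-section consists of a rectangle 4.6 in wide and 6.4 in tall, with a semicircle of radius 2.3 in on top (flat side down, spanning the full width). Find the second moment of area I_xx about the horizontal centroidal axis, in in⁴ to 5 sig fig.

I_xx ≈ 216.58 in⁴

Split into non-overlapping primitives; take the origin at the lower-left of the bounding box.
Rectangular body: 4.6 × 6.4, A = 29.44 in², y = 3.2 in, Ī = 100.4885 in⁴.
Semicircular cap: semicircle r = 2.3, A = 8.309513 in², y = 7.37615 in, Ī = 3.07145 in⁴.
Centroid: ȳ = ΣA·y / ΣA = 4.119264 in.
Transfer each piece to the horizontal centroidal axis using Ī + A·d² with d = y − 4.119264:
  rectangular body: d = -0.9192641 in → contributes +125.3667 in⁴
  semicircular cap: d = 3.256886 in → contributes +91.213 in⁴
Total I = 216.5797 in⁴.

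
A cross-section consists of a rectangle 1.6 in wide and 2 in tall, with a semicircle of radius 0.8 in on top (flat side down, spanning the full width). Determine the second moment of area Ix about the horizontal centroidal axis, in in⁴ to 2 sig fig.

Treat the section as a set of non-overlapping primitives; coordinates are from the bounding-box lower-left.
Rectangular body: 1.6 × 2, A = 3.2 in², y = 1 in, Ī = 1.067 in⁴.
Semicircular cap: semicircle r = 0.8, A = 1.005 in², y = 2.34 in, Ī = 0.04496 in⁴.
Centroid: ȳ = ΣA·y / ΣA = 1.32 in.
Transfer each piece to the horizontal centroidal axis using Ī + A·d² with d = y − 1.32:
  rectangular body: d = -0.3202 in → contributes +1.395 in⁴
  semicircular cap: d = 1.019 in → contributes +1.089 in⁴
Total I = 2.484 in⁴.

Ix ≈ 2.5 in⁴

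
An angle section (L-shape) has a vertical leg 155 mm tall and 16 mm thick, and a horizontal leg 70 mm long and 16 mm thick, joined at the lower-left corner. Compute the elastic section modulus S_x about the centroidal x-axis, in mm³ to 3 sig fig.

Decompose the section into non-overlapping parts with the origin at the bottom-left of its bounding rectangle.
Vertical leg: 16 × 155, A = 2 480 mm², y = 77.5 mm, Ī = 4 965 167 mm⁴.
Horizontal leg (remainder): 54 × 16, A = 864 mm², y = 8 mm, Ī = 18 432 mm⁴.
Centroid: ȳ = ΣA·y / ΣA = 59.543 mm.
Transfer each piece to the centroidal x-axis using Ī + A·d² with d = y − 59.543:
  vertical leg: d = 17.957 mm → contributes +5 764 847 mm⁴
  horizontal leg (remainder): d = -51.543 mm → contributes +2 313 810 mm⁴
Total I = 8 078 656 mm⁴.
Extreme fibre distance c = 95.457 mm; S = I/c = 84 631 mm³.

S_x ≈ 8.46 × 10⁴ mm³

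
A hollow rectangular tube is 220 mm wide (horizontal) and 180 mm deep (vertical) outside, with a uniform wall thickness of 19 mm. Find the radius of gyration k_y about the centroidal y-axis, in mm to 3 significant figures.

Treat the section as a set of non-overlapping primitives; coordinates are from the bounding-box lower-left.
Outer rectangle: 220 × 180, A = 39 600 mm², x = 110 mm, Ī = 159 720 000 mm⁴.
Inner void (subtracted): 182 × 142, A = 25 844 mm², x = 110 mm, Ī = 71 338 055 mm⁴.
By symmetry the centroid is at mid-width, x̄ = 110 mm.
All pieces are centred on the centroidal y-axis, so I = ΣĪ (holes subtracted) = 88 381 945 mm⁴.
Radius of gyration: k = √(I/A) = √(88 381 945 / 13 756) = 80.156 mm.

k_y ≈ 80.2 mm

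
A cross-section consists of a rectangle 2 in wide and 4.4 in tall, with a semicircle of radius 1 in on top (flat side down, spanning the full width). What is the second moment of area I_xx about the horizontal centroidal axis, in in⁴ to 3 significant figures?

I_xx ≈ 23.5 in⁴

Decompose the section into non-overlapping parts with the origin at the bottom-left of its bounding rectangle.
Rectangular body: 2 × 4.4, A = 8.8 in², y = 2.2 in, Ī = 14.197 in⁴.
Semicircular cap: semicircle r = 1, A = 1.5708 in², y = 4.8244 in, Ī = 0.10976 in⁴.
Centroid: ȳ = ΣA·y / ΣA = 2.5975 in.
Transfer each piece to the horizontal centroidal axis using Ī + A·d² with d = y − 2.5975:
  rectangular body: d = -0.3975 in → contributes +15.588 in⁴
  semicircular cap: d = 2.2269 in → contributes +7.8995 in⁴
Total I = 23.487 in⁴.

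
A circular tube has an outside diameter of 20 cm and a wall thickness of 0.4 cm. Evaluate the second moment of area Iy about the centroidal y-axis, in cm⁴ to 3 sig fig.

Iy ≈ 1180 cm⁴

Split into non-overlapping primitives; take the origin at the lower-left of the bounding box.
Outer circle: ⌀20, A = 314.16 cm², x = 10 cm, Ī = 7 854 cm⁴.
Bore (subtracted): ⌀19.2, A = 289.53 cm², x = 10 cm, Ī = 6670.8 cm⁴.
By symmetry the centroid is at mid-width, x̄ = 10 cm.
All pieces are centred on the centroidal y-axis, so I = ΣĪ (holes subtracted) = 1183.2 cm⁴.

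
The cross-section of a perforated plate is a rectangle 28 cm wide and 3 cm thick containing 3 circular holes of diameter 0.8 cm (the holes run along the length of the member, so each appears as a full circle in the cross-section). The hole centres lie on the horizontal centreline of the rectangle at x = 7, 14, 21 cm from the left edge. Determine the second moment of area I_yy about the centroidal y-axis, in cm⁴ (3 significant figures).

Split into non-overlapping primitives; take the origin at the lower-left of the bounding box.
Plate: 28 × 3, A = 84 cm², x = 14 cm, Ī = 5 488 cm⁴.
Hole 1 (subtracted): ⌀0.8, A = 0.50265 cm², x = 7 cm, Ī = 0.020106 cm⁴.
Hole 2 (subtracted): ⌀0.8, A = 0.50265 cm², x = 14 cm, Ī = 0.020106 cm⁴.
Hole 3 (subtracted): ⌀0.8, A = 0.50265 cm², x = 21 cm, Ī = 0.020106 cm⁴.
By symmetry the centroid is at mid-width, x̄ = 14 cm.
Transfer each piece to the centroidal y-axis using Ī + A·d² with d = x − 14:
  plate: d = 0 cm → contributes +5 488 cm⁴
  hole 1: d = -7 cm → contributes −24.65 cm⁴
  hole 2: d = 0 cm → contributes −0.020106 cm⁴
  hole 3: d = 7 cm → contributes −24.65 cm⁴
Total I = 5438.7 cm⁴.

I_yy ≈ 5440 cm⁴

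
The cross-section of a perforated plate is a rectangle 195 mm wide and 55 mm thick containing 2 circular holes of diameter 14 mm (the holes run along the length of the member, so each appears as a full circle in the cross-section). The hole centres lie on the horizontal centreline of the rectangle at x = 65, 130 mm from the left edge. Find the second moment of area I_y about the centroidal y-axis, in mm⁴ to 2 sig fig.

I_y ≈ 3.4 × 10⁷ mm⁴

Treat the section as a set of non-overlapping primitives; coordinates are from the bounding-box lower-left.
Plate: 195 × 55, A = 10 725 mm², x = 97.5 mm, Ī = 33 984 844 mm⁴.
Hole 1 (subtracted): ⌀14, A = 153.9 mm², x = 65 mm, Ī = 1 886 mm⁴.
Hole 2 (subtracted): ⌀14, A = 153.9 mm², x = 130 mm, Ī = 1 886 mm⁴.
By symmetry the centroid is at mid-width, x̄ = 97.5 mm.
Transfer each piece to the centroidal y-axis using Ī + A·d² with d = x − 97.5:
  plate: d = 0 mm → contributes +33 984 844 mm⁴
  hole 1: d = -32.5 mm → contributes −164 483 mm⁴
  hole 2: d = 32.5 mm → contributes −164 483 mm⁴
Total I = 33 655 878 mm⁴.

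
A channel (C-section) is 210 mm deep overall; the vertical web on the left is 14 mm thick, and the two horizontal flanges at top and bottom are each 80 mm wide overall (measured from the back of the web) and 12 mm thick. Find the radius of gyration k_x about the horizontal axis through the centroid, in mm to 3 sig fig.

Split into non-overlapping primitives; take the origin at the lower-left of the bounding box.
Web: 14 × 210, A = 2 940 mm², y = 105 mm, Ī = 10 804 500 mm⁴.
Top flange (beyond web): 66 × 12, A = 792 mm², y = 204 mm, Ī = 9 504 mm⁴.
Bottom flange (beyond web): 66 × 12, A = 792 mm², y = 6 mm, Ī = 9 504 mm⁴.
By symmetry the centroid is at mid-height, ȳ = 105 mm.
Transfer each piece to the horizontal axis through the centroid using Ī + A·d² with d = y − 105:
  web: d = 0 mm → contributes +10 804 500 mm⁴
  top flange (beyond web): d = 99 mm → contributes +7 771 896 mm⁴
  bottom flange (beyond web): d = -99 mm → contributes +7 771 896 mm⁴
Total I = 26 348 292 mm⁴.
Radius of gyration: k = √(I/A) = √(26 348 292 / 4 524) = 76.316 mm.

k_x ≈ 76.3 mm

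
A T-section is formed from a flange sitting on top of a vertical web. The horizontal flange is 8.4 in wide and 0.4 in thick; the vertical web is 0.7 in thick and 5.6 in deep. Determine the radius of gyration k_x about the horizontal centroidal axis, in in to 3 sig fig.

Treat the section as a set of non-overlapping primitives; coordinates are from the bounding-box lower-left.
Flange: 8.4 × 0.4, A = 3.36 in², y = 5.8 in, Ī = 0.0448 in⁴.
Web: 0.7 × 5.6, A = 3.92 in², y = 2.8 in, Ī = 10.244 in⁴.
Centroid: ȳ = ΣA·y / ΣA = 4.1846 in.
Transfer each piece to the horizontal centroidal axis using Ī + A·d² with d = y − 4.1846:
  flange: d = 1.6154 in → contributes +8.8126 in⁴
  web: d = -1.3846 in → contributes +17.76 in⁴
Total I = 26.572 in⁴.
Radius of gyration: k = √(I/A) = √(26.572 / 7.28) = 1.9105 in.

k_x ≈ 1.91 in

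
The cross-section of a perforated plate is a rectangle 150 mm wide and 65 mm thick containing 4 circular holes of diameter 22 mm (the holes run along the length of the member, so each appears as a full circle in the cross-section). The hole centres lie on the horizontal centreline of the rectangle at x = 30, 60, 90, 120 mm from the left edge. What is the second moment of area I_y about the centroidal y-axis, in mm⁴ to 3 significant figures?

Break the section into simple shapes (no overlaps), measuring from the bottom-left corner of the bounding box.
Plate: 150 × 65, A = 9 750 mm², x = 75 mm, Ī = 18 281 250 mm⁴.
Hole 1 (subtracted): ⌀22, A = 380.13 mm², x = 30 mm, Ī = 11 499 mm⁴.
Hole 2 (subtracted): ⌀22, A = 380.13 mm², x = 60 mm, Ī = 11 499 mm⁴.
Hole 3 (subtracted): ⌀22, A = 380.13 mm², x = 90 mm, Ī = 11 499 mm⁴.
Hole 4 (subtracted): ⌀22, A = 380.13 mm², x = 120 mm, Ī = 11 499 mm⁴.
By symmetry the centroid is at mid-width, x̄ = 75 mm.
Transfer each piece to the centroidal y-axis using Ī + A·d² with d = x − 75:
  plate: d = 0 mm → contributes +18 281 250 mm⁴
  hole 1: d = -45 mm → contributes −781 268 mm⁴
  hole 2: d = -15 mm → contributes −97 029 mm⁴
  hole 3: d = 15 mm → contributes −97 029 mm⁴
  hole 4: d = 45 mm → contributes −781 268 mm⁴
Total I = 16 524 657 mm⁴.

I_y ≈ 1.65 × 10⁷ mm⁴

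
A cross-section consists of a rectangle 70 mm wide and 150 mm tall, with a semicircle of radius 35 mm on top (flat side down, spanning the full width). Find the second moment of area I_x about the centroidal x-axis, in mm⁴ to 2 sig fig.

Break the section into simple shapes (no overlaps), measuring from the bottom-left corner of the bounding box.
Rectangular body: 70 × 150, A = 10 500 mm², y = 75 mm, Ī = 19 687 500 mm⁴.
Semicircular cap: semicircle r = 35, A = 1 924 mm², y = 164.9 mm, Ī = 164 704 mm⁴.
Centroid: ȳ = ΣA·y / ΣA = 88.92 mm.
Transfer each piece to the centroidal x-axis using Ī + A·d² with d = y − 88.92:
  rectangular body: d = -13.92 mm → contributes +21 720 989 mm⁴
  semicircular cap: d = 75.94 mm → contributes +11 260 928 mm⁴
Total I = 32 981 917 mm⁴.

I_x ≈ 3.3 × 10⁷ mm⁴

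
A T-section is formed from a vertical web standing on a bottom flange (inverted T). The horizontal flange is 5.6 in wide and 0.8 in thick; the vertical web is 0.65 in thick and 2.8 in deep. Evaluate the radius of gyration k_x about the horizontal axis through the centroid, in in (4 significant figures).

Treat the section as a set of non-overlapping primitives; coordinates are from the bounding-box lower-left.
Flange: 5.6 × 0.8, A = 4.48 in², y = 0.4 in, Ī = 0.238933 in⁴.
Web: 0.65 × 2.8, A = 1.82 in², y = 2.2 in, Ī = 1.18907 in⁴.
Centroid: ȳ = ΣA·y / ΣA = 0.92 in.
Transfer each piece to the horizontal axis through the centroid using Ī + A·d² with d = y − 0.92:
  flange: d = -0.52 in → contributes +1.45033 in⁴
  web: d = 1.28 in → contributes +4.17095 in⁴
Total I = 5.62128 in⁴.
Radius of gyration: k = √(I/A) = √(5.62128 / 6.3) = 0.944599 in.

k_x ≈ 0.9446 in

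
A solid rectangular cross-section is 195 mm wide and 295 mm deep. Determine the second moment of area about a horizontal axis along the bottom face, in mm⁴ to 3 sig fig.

The section: 195 × 295, A = 57 525 mm², y = 147.5 mm, Ī = 417 176 094 mm⁴.
Transfer it to the bottom edge using Ī + A·d² with d = y − 0:
  the section: d = 147.5 mm → contributes +1 668 704 375 mm⁴
Total I = 1 668 704 375 mm⁴.

I_base ≈ 1.67 × 10⁹ mm⁴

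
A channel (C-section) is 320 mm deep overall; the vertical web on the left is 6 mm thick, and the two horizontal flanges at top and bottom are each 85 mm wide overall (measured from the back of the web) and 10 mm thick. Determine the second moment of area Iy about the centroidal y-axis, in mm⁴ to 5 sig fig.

Treat the section as a set of non-overlapping primitives; coordinates are from the bounding-box lower-left.
Web: 6 × 320, A = 1 920 mm², x = 3 mm, Ī = 5 760 mm⁴.
Top flange (beyond web): 79 × 10, A = 790 mm², x = 45.5 mm, Ī = 410865.8 mm⁴.
Bottom flange (beyond web): 79 × 10, A = 790 mm², x = 45.5 mm, Ī = 410865.8 mm⁴.
Centroid: x̄ = ΣA·x / ΣA = 22.18571 mm.
Transfer each piece to the centroidal y-axis using Ī + A·d² with d = x − 22.18571:
  web: d = -19.18571 mm → contributes +712495.9 mm⁴
  top flange (beyond web): d = 23.31429 mm → contributes +840 275 mm⁴
  bottom flange (beyond web): d = 23.31429 mm → contributes +840 275 mm⁴
Total I = 2 393 046 mm⁴.

Iy ≈ 2.3930 × 10⁶ mm⁴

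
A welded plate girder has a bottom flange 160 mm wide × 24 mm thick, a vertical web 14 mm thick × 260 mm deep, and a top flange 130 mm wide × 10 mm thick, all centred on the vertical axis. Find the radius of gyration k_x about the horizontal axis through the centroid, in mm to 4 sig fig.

Split into non-overlapping primitives; take the origin at the lower-left of the bounding box.
Bottom plate: 160 × 24, A = 3 840 mm², y = 12 mm, Ī = 184 320 mm⁴.
Web plate: 14 × 260, A = 3 640 mm², y = 154 mm, Ī = 20 505 333 mm⁴.
Top plate: 130 × 10, A = 1 300 mm², y = 289 mm, Ī = 10833.3 mm⁴.
Centroid: ȳ = ΣA·y / ΣA = 111.884 mm.
Transfer each piece to the horizontal axis through the centroid using Ī + A·d² with d = y − 111.884:
  bottom plate: d = -99.8838 mm → contributes +38 495 151 mm⁴
  web plate: d = 42.1162 mm → contributes +26 961 864 mm⁴
  top plate: d = 177.116 mm → contributes +40 792 014 mm⁴
Total I = 106 249 028 mm⁴.
Radius of gyration: k = √(I/A) = √(106 249 028 / 8 780) = 110.006 mm.

k_x ≈ 110.0 mm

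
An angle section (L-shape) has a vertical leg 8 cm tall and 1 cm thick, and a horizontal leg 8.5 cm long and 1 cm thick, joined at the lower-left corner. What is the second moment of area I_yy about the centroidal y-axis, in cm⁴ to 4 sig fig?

I_yy ≈ 105.7 cm⁴

Split into non-overlapping primitives; take the origin at the lower-left of the bounding box.
Vertical leg: 1 × 8, A = 8 cm², x = 0.5 cm, Ī = 0.666667 cm⁴.
Horizontal leg (remainder): 7.5 × 1, A = 7.5 cm², x = 4.75 cm, Ī = 35.1563 cm⁴.
Centroid: x̄ = ΣA·x / ΣA = 2.55645 cm.
Transfer each piece to the centroidal y-axis using Ī + A·d² with d = x − 2.55645:
  vertical leg: d = -2.05645 cm → contributes +34.4986 cm⁴
  horizontal leg (remainder): d = 2.19355 cm → contributes +71.2437 cm⁴
Total I = 105.742 cm⁴.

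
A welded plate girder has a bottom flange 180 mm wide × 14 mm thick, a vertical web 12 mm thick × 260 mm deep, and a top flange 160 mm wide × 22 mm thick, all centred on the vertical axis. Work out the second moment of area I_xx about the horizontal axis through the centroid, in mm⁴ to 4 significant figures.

I_xx ≈ 1.325 × 10⁸ mm⁴

Decompose the section into non-overlapping parts with the origin at the bottom-left of its bounding rectangle.
Bottom plate: 180 × 14, A = 2 520 mm², y = 7 mm, Ī = 41 160 mm⁴.
Web plate: 12 × 260, A = 3 120 mm², y = 144 mm, Ī = 17 576 000 mm⁴.
Top plate: 160 × 22, A = 3 520 mm², y = 285 mm, Ī = 141 973 mm⁴.
Centroid: ȳ = ΣA·y / ΣA = 160.493 mm.
Transfer each piece to the horizontal axis through the centroid using Ī + A·d² with d = y − 160.493:
  bottom plate: d = -153.493 mm → contributes +59 412 963 mm⁴
  web plate: d = -16.4934 mm → contributes +18 424 746 mm⁴
  top plate: d = 124.507 mm → contributes +54 708 595 mm⁴
Total I = 132 546 303 mm⁴.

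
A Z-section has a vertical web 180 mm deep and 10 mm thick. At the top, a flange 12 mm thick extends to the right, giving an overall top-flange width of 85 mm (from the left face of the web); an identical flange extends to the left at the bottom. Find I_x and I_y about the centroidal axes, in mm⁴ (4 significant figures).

I_x ≈ 1.758 × 10⁷ mm⁴, I_y ≈ 4.110 × 10⁶ mm⁴

Break the section into simple shapes (no overlaps), measuring from the bottom-left corner of the bounding box.
Web: 10 × 180, A = 1 800 mm², y = 90 mm, Ī = 4 860 000 mm⁴.
Top flange (beyond web): 75 × 12, A = 900 mm², y = 174 mm, Ī = 10 800 mm⁴.
Bottom flange (beyond web): 75 × 12, A = 900 mm², y = 6 mm, Ī = 10 800 mm⁴.
Centroid: ȳ = ΣA·y / ΣA = 90 mm.
Transfer each piece to the centroidal x-axis using Ī + A·d² with d = y − 90:
  web: d = 0 mm → contributes +4 860 000 mm⁴
  top flange (beyond web): d = 84 mm → contributes +6 361 200 mm⁴
  bottom flange (beyond web): d = -84 mm → contributes +6 361 200 mm⁴
Total I = 17 582 400 mm⁴.
For the y-axis: x̄ = 80 mm.
Repeating about the centroidal y-axis gives I_y = 4 110 000 mm⁴.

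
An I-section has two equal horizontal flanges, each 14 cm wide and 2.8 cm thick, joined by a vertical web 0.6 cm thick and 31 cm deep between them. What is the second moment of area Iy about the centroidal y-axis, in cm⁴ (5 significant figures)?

Treat the section as a set of non-overlapping primitives; coordinates are from the bounding-box lower-left.
Bottom flange: 14 × 2.8, A = 39.2 cm², x = 7 cm, Ī = 640.2667 cm⁴.
Web: 0.6 × 31, A = 18.6 cm², x = 7 cm, Ī = 0.558 cm⁴.
Top flange: 14 × 2.8, A = 39.2 cm², x = 7 cm, Ī = 640.2667 cm⁴.
By symmetry the centroid is at mid-width, x̄ = 7 cm.
All pieces are centred on the centroidal y-axis, so I = ΣĪ = 1281.091 cm⁴.

Iy ≈ 1281.1 cm⁴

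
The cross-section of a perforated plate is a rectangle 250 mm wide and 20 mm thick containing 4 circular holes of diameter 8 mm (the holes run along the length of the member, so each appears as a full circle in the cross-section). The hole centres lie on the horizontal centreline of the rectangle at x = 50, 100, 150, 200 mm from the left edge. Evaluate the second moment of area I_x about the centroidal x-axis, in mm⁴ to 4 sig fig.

I_x ≈ 1.659 × 10⁵ mm⁴

Split into non-overlapping primitives; take the origin at the lower-left of the bounding box.
Plate: 250 × 20, A = 5 000 mm², y = 10 mm, Ī = 166 667 mm⁴.
Hole 1 (subtracted): ⌀8, A = 50.2655 mm², y = 10 mm, Ī = 201.062 mm⁴.
Hole 2 (subtracted): ⌀8, A = 50.2655 mm², y = 10 mm, Ī = 201.062 mm⁴.
Hole 3 (subtracted): ⌀8, A = 50.2655 mm², y = 10 mm, Ī = 201.062 mm⁴.
Hole 4 (subtracted): ⌀8, A = 50.2655 mm², y = 10 mm, Ī = 201.062 mm⁴.
By symmetry the centroid is at mid-height, ȳ = 10 mm.
All pieces are centred on the centroidal x-axis, so I = ΣĪ (holes subtracted) = 165 862 mm⁴.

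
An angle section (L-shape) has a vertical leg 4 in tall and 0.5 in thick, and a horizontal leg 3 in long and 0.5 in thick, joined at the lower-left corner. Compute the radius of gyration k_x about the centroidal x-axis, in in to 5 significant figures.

k_x ≈ 1.2463 in

Decompose the section into non-overlapping parts with the origin at the bottom-left of its bounding rectangle.
Vertical leg: 0.5 × 4, A = 2 in², y = 2 in, Ī = 2.666667 in⁴.
Horizontal leg (remainder): 2.5 × 0.5, A = 1.25 in², y = 0.25 in, Ī = 0.02604167 in⁴.
Centroid: ȳ = ΣA·y / ΣA = 1.326923 in.
Transfer each piece to the centroidal x-axis using Ī + A·d² with d = y − 1.326923:
  vertical leg: d = 0.6730769 in → contributes +3.572732 in⁴
  horizontal leg (remainder): d = -1.076923 in → contributes +1.475746 in⁴
Total I = 5.048478 in⁴.
Radius of gyration: k = √(I/A) = √(5.048478 / 3.25) = 1.246346 in.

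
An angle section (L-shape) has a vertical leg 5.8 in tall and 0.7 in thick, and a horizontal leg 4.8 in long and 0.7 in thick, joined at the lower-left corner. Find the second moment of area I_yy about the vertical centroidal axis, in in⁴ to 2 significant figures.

Decompose the section into non-overlapping parts with the origin at the bottom-left of its bounding rectangle.
Vertical leg: 0.7 × 5.8, A = 4.06 in², x = 0.35 in, Ī = 0.1658 in⁴.
Horizontal leg (remainder): 4.1 × 0.7, A = 2.87 in², x = 2.75 in, Ī = 4.02 in⁴.
Centroid: x̄ = ΣA·x / ΣA = 1.344 in.
Transfer each piece to the vertical centroidal axis using Ī + A·d² with d = x − 1.344:
  vertical leg: d = -0.9939 in → contributes +4.177 in⁴
  horizontal leg (remainder): d = 1.406 in → contributes +9.694 in⁴
Total I = 13.87 in⁴.

I_yy ≈ 14 in⁴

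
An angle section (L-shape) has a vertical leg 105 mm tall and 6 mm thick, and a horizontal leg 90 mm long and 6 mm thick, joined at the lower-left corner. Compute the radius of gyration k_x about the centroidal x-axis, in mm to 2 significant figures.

k_x ≈ 33 mm

Break the section into simple shapes (no overlaps), measuring from the bottom-left corner of the bounding box.
Vertical leg: 6 × 105, A = 630 mm², y = 52.5 mm, Ī = 578 813 mm⁴.
Horizontal leg (remainder): 84 × 6, A = 504 mm², y = 3 mm, Ī = 1 512 mm⁴.
Centroid: ȳ = ΣA·y / ΣA = 30.5 mm.
Transfer each piece to the centroidal x-axis using Ī + A·d² with d = y − 30.5:
  vertical leg: d = 22 mm → contributes +883 733 mm⁴
  horizontal leg (remainder): d = -27.5 mm → contributes +382 662 mm⁴
Total I = 1 266 395 mm⁴.
Radius of gyration: k = √(I/A) = √(1 266 395 / 1 134) = 33.42 mm.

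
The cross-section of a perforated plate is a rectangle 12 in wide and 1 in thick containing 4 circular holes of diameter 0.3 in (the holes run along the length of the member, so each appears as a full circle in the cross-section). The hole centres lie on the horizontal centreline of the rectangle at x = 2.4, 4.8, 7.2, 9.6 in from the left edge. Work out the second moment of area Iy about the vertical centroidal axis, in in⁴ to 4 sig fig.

Iy ≈ 142.0 in⁴

Break the section into simple shapes (no overlaps), measuring from the bottom-left corner of the bounding box.
Plate: 12 × 1, A = 12 in², x = 6 in, Ī = 144 in⁴.
Hole 1 (subtracted): ⌀0.3, A = 0.0706858 in², x = 2.4 in, Ī = 0.000397608 in⁴.
Hole 2 (subtracted): ⌀0.3, A = 0.0706858 in², x = 4.8 in, Ī = 0.000397608 in⁴.
Hole 3 (subtracted): ⌀0.3, A = 0.0706858 in², x = 7.2 in, Ī = 0.000397608 in⁴.
Hole 4 (subtracted): ⌀0.3, A = 0.0706858 in², x = 9.6 in, Ī = 0.000397608 in⁴.
By symmetry the centroid is at mid-width, x̄ = 6 in.
Transfer each piece to the vertical centroidal axis using Ī + A·d² with d = x − 6:
  plate: d = 0 in → contributes +144 in⁴
  hole 1: d = -3.6 in → contributes −0.916486 in⁴
  hole 2: d = -1.2 in → contributes −0.102185 in⁴
  hole 3: d = 1.2 in → contributes −0.102185 in⁴
  hole 4: d = 3.6 in → contributes −0.916486 in⁴
Total I = 141.963 in⁴.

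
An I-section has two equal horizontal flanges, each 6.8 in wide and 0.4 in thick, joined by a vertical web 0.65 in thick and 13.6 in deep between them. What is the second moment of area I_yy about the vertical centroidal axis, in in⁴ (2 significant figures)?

Treat the section as a set of non-overlapping primitives; coordinates are from the bounding-box lower-left.
Bottom flange: 6.8 × 0.4, A = 2.72 in², x = 3.4 in, Ī = 10.48 in⁴.
Web: 0.65 × 13.6, A = 8.84 in², x = 3.4 in, Ī = 0.3112 in⁴.
Top flange: 6.8 × 0.4, A = 2.72 in², x = 3.4 in, Ī = 10.48 in⁴.
By symmetry the centroid is at mid-width, x̄ = 3.4 in.
All pieces are centred on the vertical centroidal axis, so I = ΣĪ = 21.27 in⁴.

I_yy ≈ 21 in⁴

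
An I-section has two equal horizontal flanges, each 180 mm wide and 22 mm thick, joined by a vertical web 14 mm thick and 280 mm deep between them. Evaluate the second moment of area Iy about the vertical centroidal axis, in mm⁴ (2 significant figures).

Iy ≈ 2.1 × 10⁷ mm⁴

Split into non-overlapping primitives; take the origin at the lower-left of the bounding box.
Bottom flange: 180 × 22, A = 3 960 mm², x = 90 mm, Ī = 10 692 000 mm⁴.
Web: 14 × 280, A = 3 920 mm², x = 90 mm, Ī = 64 027 mm⁴.
Top flange: 180 × 22, A = 3 960 mm², x = 90 mm, Ī = 10 692 000 mm⁴.
By symmetry the centroid is at mid-width, x̄ = 90 mm.
All pieces are centred on the vertical centroidal axis, so I = ΣĪ = 21 448 027 mm⁴.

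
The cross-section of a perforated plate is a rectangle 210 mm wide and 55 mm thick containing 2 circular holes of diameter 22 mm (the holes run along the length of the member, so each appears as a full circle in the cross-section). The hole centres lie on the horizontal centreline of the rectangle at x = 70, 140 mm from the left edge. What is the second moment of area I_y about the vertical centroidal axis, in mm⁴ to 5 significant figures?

I_y ≈ 4.1492 × 10⁷ mm⁴

Treat the section as a set of non-overlapping primitives; coordinates are from the bounding-box lower-left.
Plate: 210 × 55, A = 11 550 mm², x = 105 mm, Ī = 42 446 250 mm⁴.
Hole 1 (subtracted): ⌀22, A = 380.1327 mm², x = 70 mm, Ī = 11499.01 mm⁴.
Hole 2 (subtracted): ⌀22, A = 380.1327 mm², x = 140 mm, Ī = 11499.01 mm⁴.
By symmetry the centroid is at mid-width, x̄ = 105 mm.
Transfer each piece to the vertical centroidal axis using Ī + A·d² with d = x − 105:
  plate: d = 0 mm → contributes +42 446 250 mm⁴
  hole 1: d = -35 mm → contributes −477161.6 mm⁴
  hole 2: d = 35 mm → contributes −477161.6 mm⁴
Total I = 41 491 927 mm⁴.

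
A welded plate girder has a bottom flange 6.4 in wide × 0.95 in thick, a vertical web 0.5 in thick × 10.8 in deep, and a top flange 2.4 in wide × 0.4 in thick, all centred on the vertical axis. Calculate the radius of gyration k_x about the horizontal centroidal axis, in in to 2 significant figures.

k_x ≈ 4.2 in

Split into non-overlapping primitives; take the origin at the lower-left of the bounding box.
Bottom plate: 6.4 × 0.95, A = 6.08 in², y = 0.475 in, Ī = 0.4573 in⁴.
Web plate: 0.5 × 10.8, A = 5.4 in², y = 6.35 in, Ī = 52.49 in⁴.
Top plate: 2.4 × 0.4, A = 0.96 in², y = 11.95 in, Ī = 0.0128 in⁴.
Centroid: ȳ = ΣA·y / ΣA = 3.911 in.
Transfer each piece to the horizontal centroidal axis using Ī + A·d² with d = y − 3.911:
  bottom plate: d = -3.436 in → contributes +72.23 in⁴
  web plate: d = 2.439 in → contributes +84.62 in⁴
  top plate: d = 8.039 in → contributes +62.06 in⁴
Total I = 218.9 in⁴.
Radius of gyration: k = √(I/A) = √(218.9 / 12.44) = 4.195 in.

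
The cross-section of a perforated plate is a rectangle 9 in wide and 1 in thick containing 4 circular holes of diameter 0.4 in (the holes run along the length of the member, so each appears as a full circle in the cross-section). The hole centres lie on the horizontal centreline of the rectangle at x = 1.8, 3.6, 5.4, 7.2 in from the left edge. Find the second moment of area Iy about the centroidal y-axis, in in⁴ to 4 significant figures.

Break the section into simple shapes (no overlaps), measuring from the bottom-left corner of the bounding box.
Plate: 9 × 1, A = 9 in², x = 4.5 in, Ī = 60.75 in⁴.
Hole 1 (subtracted): ⌀0.4, A = 0.125664 in², x = 1.8 in, Ī = 0.00125664 in⁴.
Hole 2 (subtracted): ⌀0.4, A = 0.125664 in², x = 3.6 in, Ī = 0.00125664 in⁴.
Hole 3 (subtracted): ⌀0.4, A = 0.125664 in², x = 5.4 in, Ī = 0.00125664 in⁴.
Hole 4 (subtracted): ⌀0.4, A = 0.125664 in², x = 7.2 in, Ī = 0.00125664 in⁴.
By symmetry the centroid is at mid-width, x̄ = 4.5 in.
Transfer each piece to the centroidal y-axis using Ī + A·d² with d = x − 4.5:
  plate: d = 0 in → contributes +60.75 in⁴
  hole 1: d = -2.7 in → contributes −0.917345 in⁴
  hole 2: d = -0.9 in → contributes −0.103044 in⁴
  hole 3: d = 0.9 in → contributes −0.103044 in⁴
  hole 4: d = 2.7 in → contributes −0.917345 in⁴
Total I = 58.7092 in⁴.

Iy ≈ 58.71 in⁴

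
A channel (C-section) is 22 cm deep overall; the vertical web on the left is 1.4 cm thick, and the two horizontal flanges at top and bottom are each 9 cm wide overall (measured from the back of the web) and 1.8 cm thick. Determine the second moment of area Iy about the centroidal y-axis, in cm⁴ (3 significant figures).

Decompose the section into non-overlapping parts with the origin at the bottom-left of its bounding rectangle.
Web: 1.4 × 22, A = 30.8 cm², x = 0.7 cm, Ī = 5.0307 cm⁴.
Top flange (beyond web): 7.6 × 1.8, A = 13.68 cm², x = 5.2 cm, Ī = 65.846 cm⁴.
Bottom flange (beyond web): 7.6 × 1.8, A = 13.68 cm², x = 5.2 cm, Ī = 65.846 cm⁴.
Centroid: x̄ = ΣA·x / ΣA = 2.8169 cm.
Transfer each piece to the centroidal y-axis using Ī + A·d² with d = x − 2.8169:
  web: d = -2.1169 cm → contributes +143.06 cm⁴
  top flange (beyond web): d = 2.3831 cm → contributes +143.54 cm⁴
  bottom flange (beyond web): d = 2.3831 cm → contributes +143.54 cm⁴
Total I = 430.13 cm⁴.

Iy ≈ 430 cm⁴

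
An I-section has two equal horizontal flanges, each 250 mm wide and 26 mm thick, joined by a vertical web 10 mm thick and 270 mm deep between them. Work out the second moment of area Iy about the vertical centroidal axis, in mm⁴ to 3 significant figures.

Split into non-overlapping primitives; take the origin at the lower-left of the bounding box.
Bottom flange: 250 × 26, A = 6 500 mm², x = 125 mm, Ī = 33 854 167 mm⁴.
Web: 10 × 270, A = 2 700 mm², x = 125 mm, Ī = 22 500 mm⁴.
Top flange: 250 × 26, A = 6 500 mm², x = 125 mm, Ī = 33 854 167 mm⁴.
By symmetry the centroid is at mid-width, x̄ = 125 mm.
All pieces are centred on the vertical centroidal axis, so I = ΣĪ = 67 730 833 mm⁴.

Iy ≈ 6.77 × 10⁷ mm⁴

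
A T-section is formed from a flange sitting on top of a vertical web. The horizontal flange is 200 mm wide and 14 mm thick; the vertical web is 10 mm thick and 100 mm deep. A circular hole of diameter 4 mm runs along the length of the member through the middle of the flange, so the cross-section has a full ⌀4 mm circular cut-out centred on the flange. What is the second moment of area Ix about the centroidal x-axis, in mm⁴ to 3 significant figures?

Decompose the section into non-overlapping parts with the origin at the bottom-left of its bounding rectangle.
Flange: 200 × 14, A = 2 800 mm², y = 107 mm, Ī = 45 733 mm⁴.
Web: 10 × 100, A = 1 000 mm², y = 50 mm, Ī = 833 333 mm⁴.
Hole (subtracted): ⌀4, A = 12.566 mm², y = 107 mm, Ī = 12.566 mm⁴.
Centroid: ȳ = ΣA·y / ΣA = 91.95 mm.
Transfer each piece to the centroidal x-axis using Ī + A·d² with d = y − 91.95:
  flange: d = 15.05 mm → contributes +679 921 mm⁴
  web: d = -41.95 mm → contributes +2 593 155 mm⁴
  hole: d = 15.05 mm → contributes −2858.8 mm⁴
Total I = 3 270 217 mm⁴.

Ix ≈ 3.27 × 10⁶ mm⁴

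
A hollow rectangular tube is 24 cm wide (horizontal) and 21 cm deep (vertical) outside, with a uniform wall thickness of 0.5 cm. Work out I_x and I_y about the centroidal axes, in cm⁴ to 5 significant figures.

Break the section into simple shapes (no overlaps), measuring from the bottom-left corner of the bounding box.
Outer rectangle: 24 × 21, A = 504 cm², y = 10.5 cm, Ī = 18 522 cm⁴.
Inner void (subtracted): 23 × 20, A = 460 cm², y = 10.5 cm, Ī = 15333.33 cm⁴.
By symmetry the centroid is at mid-height, ȳ = 10.5 cm.
All pieces are centred on the centroidal x-axis, so I = ΣĪ (holes subtracted) = 3188.667 cm⁴.
Repeating about the centroidal y-axis gives I_y = 3913.667 cm⁴.

I_x ≈ 3188.7 cm⁴, I_y ≈ 3913.7 cm⁴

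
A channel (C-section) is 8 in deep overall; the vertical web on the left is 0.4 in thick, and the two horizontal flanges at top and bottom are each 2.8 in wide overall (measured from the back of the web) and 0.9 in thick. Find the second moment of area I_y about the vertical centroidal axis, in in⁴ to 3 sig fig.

I_y ≈ 5.72 in⁴

Treat the section as a set of non-overlapping primitives; coordinates are from the bounding-box lower-left.
Web: 0.4 × 8, A = 3.2 in², x = 0.2 in, Ī = 0.042667 in⁴.
Top flange (beyond web): 2.4 × 0.9, A = 2.16 in², x = 1.6 in, Ī = 1.0368 in⁴.
Bottom flange (beyond web): 2.4 × 0.9, A = 2.16 in², x = 1.6 in, Ī = 1.0368 in⁴.
Centroid: x̄ = ΣA·x / ΣA = 1.0043 in.
Transfer each piece to the vertical centroidal axis using Ī + A·d² with d = x − 1.0043:
  web: d = -0.80426 in → contributes +2.1125 in⁴
  top flange (beyond web): d = 0.59574 in → contributes +1.8034 in⁴
  bottom flange (beyond web): d = 0.59574 in → contributes +1.8034 in⁴
Total I = 5.7193 in⁴.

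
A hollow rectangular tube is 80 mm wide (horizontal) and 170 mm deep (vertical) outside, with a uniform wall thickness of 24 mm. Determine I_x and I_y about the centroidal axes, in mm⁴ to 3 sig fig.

Decompose the section into non-overlapping parts with the origin at the bottom-left of its bounding rectangle.
Outer rectangle: 80 × 170, A = 13 600 mm², y = 85 mm, Ī = 32 753 333 mm⁴.
Inner void (subtracted): 32 × 122, A = 3 904 mm², y = 85 mm, Ī = 4 842 261 mm⁴.
By symmetry the centroid is at mid-height, ȳ = 85 mm.
All pieces are centred on the centroidal x-axis, so I = ΣĪ (holes subtracted) = 27 911 072 mm⁴.
Repeating about the centroidal y-axis gives I_y = 6 920 192 mm⁴.

I_x ≈ 2.79 × 10⁷ mm⁴, I_y ≈ 6.92 × 10⁶ mm⁴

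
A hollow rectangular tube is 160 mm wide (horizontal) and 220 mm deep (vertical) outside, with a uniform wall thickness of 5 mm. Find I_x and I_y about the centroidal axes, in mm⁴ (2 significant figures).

Treat the section as a set of non-overlapping primitives; coordinates are from the bounding-box lower-left.
Outer rectangle: 160 × 220, A = 35 200 mm², y = 110 mm, Ī = 141 973 333 mm⁴.
Inner void (subtracted): 150 × 210, A = 31 500 mm², y = 110 mm, Ī = 115 762 500 mm⁴.
By symmetry the centroid is at mid-height, ȳ = 110 mm.
All pieces are centred on the centroidal x-axis, so I = ΣĪ (holes subtracted) = 26 210 833 mm⁴.
Repeating about the centroidal y-axis gives I_y = 16 030 833 mm⁴.

I_x ≈ 2.6 × 10⁷ mm⁴, I_y ≈ 1.6 × 10⁷ mm⁴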